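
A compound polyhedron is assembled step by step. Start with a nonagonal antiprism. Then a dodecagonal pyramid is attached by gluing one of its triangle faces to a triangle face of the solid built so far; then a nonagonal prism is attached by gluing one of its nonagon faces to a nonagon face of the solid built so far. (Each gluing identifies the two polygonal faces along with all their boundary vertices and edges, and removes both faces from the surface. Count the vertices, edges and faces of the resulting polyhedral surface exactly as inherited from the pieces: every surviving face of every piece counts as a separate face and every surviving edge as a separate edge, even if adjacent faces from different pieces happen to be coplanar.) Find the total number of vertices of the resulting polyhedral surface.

37

A nonagonal antiprism: V=18, E=36, F=20.
Attach a dodecagonal pyramid (V=13, E=24, F=13) along a 3-gon: merge 3 vertices and 3 edges, delete both glued faces → V=28, E=57, F=31.
Attach a nonagonal prism (V=18, E=27, F=11) along a 9-gon: merge 9 vertices and 9 edges, delete both glued faces → V=37, E=75, F=40.
Check: V − E + F = 37 − 75 + 40 = 2.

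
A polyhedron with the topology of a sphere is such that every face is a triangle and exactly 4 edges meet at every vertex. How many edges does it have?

Each face has 3 edges and each edge borders two faces, so 2E = 3F.
Each vertex has degree 4, so 4V = 2E and hence V = 3F/4.
Euler: V − E + F = 2 ⇒ (3F/4) − (3F/2) + F = 2.
Multiply by 8: (6 − 12 + 8)F = 16, i.e. 2F = 16.
So F = 8, E = 3·8/2 = 12, V = 3·8/4 = 6.

12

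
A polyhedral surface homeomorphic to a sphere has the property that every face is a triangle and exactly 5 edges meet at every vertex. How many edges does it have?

Each face has 3 edges and each edge borders two faces, so 2E = 3F.
Each vertex has degree 5, so 5V = 2E and hence V = 3F/5.
Euler: V − E + F = 2 ⇒ (3F/5) − (3F/2) + F = 2.
Multiply by 10: (6 − 15 + 10)F = 20, i.e. 1F = 20.
So F = 20, E = 3·20/2 = 30, V = 3·20/5 = 12.

30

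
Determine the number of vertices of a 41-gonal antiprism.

An antiprism on an n-gon has two n-gon caps and 2n triangles: V = 2·41 = 82, E = 4·41 = 164, F = 2·41 + 2 = 84.

82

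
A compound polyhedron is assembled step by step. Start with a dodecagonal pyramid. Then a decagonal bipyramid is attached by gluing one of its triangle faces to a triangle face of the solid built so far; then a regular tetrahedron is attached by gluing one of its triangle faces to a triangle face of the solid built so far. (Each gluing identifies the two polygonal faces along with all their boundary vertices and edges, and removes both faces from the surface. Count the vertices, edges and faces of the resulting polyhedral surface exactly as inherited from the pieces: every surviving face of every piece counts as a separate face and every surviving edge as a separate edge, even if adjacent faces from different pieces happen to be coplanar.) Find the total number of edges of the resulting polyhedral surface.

54

A dodecagonal pyramid: V=13, E=24, F=13.
Attach a decagonal bipyramid (V=12, E=30, F=20) along a 3-gon: merge 3 vertices and 3 edges, delete both glued faces → V=22, E=51, F=31.
Attach a regular tetrahedron (V=4, E=6, F=4) along a 3-gon: merge 3 vertices and 3 edges, delete both glued faces → V=23, E=54, F=33.
Check: V − E + F = 23 − 54 + 33 = 2.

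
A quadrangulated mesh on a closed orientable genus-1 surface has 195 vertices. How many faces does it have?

195

χ = 2 − 2·1 = 0, and every face is a square so 4F = 2E.
V − E + F = 0 with E = 4F/2 gives 195 − (4/2 − 1)·F = 0, so F = 195 and E = 390.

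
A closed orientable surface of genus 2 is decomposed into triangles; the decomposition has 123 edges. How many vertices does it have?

39

χ = 2 − 2·2 = -2, and every face is a triangle so 3F = 2E.
F = 2E/3 = 82. Then V = -2 + E − F = -2 + 123 − 82 = 39.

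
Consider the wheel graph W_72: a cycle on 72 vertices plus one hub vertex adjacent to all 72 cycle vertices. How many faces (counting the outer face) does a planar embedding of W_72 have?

73

W_72 has V = 72 + 1 = 73 vertices and E = 2·72 = 144 edges.
By Euler's formula F = 2 − V + E = 2 − 73 + 144 = 73.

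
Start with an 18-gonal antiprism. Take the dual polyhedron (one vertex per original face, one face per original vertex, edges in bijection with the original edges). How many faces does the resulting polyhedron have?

The base solid has V = 36, E = 72, F = 38.
The dual swaps V and F and preserves E: V′ = F = 38, E′ = E = 72, F′ = V = 36.

36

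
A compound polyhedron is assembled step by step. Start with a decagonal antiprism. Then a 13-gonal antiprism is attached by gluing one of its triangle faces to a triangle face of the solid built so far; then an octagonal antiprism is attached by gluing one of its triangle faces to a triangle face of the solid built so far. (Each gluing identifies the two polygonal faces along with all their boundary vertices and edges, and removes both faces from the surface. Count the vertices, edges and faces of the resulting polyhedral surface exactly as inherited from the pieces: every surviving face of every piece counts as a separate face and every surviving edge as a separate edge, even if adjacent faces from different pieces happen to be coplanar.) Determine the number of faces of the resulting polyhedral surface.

64

A decagonal antiprism: V=20, E=40, F=22.
Attach a 13-gonal antiprism (V=26, E=52, F=28) along a 3-gon: merge 3 vertices and 3 edges, delete both glued faces → V=43, E=89, F=48.
Attach an octagonal antiprism (V=16, E=32, F=18) along a 3-gon: merge 3 vertices and 3 edges, delete both glued faces → V=56, E=118, F=64.
Check: V − E + F = 56 − 118 + 64 = 2.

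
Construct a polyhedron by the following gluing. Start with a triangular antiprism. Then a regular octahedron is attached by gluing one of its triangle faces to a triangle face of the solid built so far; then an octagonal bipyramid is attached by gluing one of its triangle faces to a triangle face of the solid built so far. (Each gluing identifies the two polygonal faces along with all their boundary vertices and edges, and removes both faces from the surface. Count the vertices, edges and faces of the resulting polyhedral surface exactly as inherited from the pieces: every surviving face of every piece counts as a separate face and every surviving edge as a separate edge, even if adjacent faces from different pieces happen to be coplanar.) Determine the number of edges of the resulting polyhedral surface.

42

A triangular antiprism: V=6, E=12, F=8.
Attach a regular octahedron (V=6, E=12, F=8) along a 3-gon: merge 3 vertices and 3 edges, delete both glued faces → V=9, E=21, F=14.
Attach an octagonal bipyramid (V=10, E=24, F=16) along a 3-gon: merge 3 vertices and 3 edges, delete both glued faces → V=16, E=42, F=28.
Check: V − E + F = 16 − 42 + 28 = 2.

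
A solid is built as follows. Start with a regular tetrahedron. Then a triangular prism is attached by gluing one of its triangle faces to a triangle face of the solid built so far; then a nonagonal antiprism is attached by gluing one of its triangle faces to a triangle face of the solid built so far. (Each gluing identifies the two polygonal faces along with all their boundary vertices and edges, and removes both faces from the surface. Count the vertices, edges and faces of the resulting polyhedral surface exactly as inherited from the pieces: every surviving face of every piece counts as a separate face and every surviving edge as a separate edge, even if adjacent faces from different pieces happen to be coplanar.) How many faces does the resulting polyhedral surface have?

25

A regular tetrahedron: V=4, E=6, F=4.
Attach a triangular prism (V=6, E=9, F=5) along a 3-gon: merge 3 vertices and 3 edges, delete both glued faces → V=7, E=12, F=7.
Attach a nonagonal antiprism (V=18, E=36, F=20) along a 3-gon: merge 3 vertices and 3 edges, delete both glued faces → V=22, E=45, F=25.
Check: V − E + F = 22 − 45 + 25 = 2.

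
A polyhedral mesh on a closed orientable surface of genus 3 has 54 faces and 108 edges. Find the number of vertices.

50

For a closed orientable surface of genus 3, χ = 2 − 2·3 = -4.
V = -4 + E − F = -4 + 108 − 54 = 50.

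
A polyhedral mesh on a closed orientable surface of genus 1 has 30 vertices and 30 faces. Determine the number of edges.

For a closed orientable surface of genus 1, χ = 2 − 2·1 = 0.
E = V + F − (0) = 30 + 30 − (0) = 60.

60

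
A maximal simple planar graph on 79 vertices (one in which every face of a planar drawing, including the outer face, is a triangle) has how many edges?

In a plane triangulation 3F = 2E and V − E + F = 2, so E = 3V − 6 = 3·79 − 6 = 231.

231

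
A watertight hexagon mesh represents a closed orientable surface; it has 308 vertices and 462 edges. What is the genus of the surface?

Every face is a hexagon and each edge borders two faces, so 6F = 2·462, giving F = 154.
χ = V − E + F = 308 − 462 + 154 = 0.
For a closed orientable surface χ = 2 − 2g, so g = (2 − (0))/2 = 1.

1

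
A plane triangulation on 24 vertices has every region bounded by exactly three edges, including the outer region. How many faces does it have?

44

In a plane triangulation 3F = 2E and V − E + F = 2, so F = 2V − 4 = 2·24 − 4 = 44.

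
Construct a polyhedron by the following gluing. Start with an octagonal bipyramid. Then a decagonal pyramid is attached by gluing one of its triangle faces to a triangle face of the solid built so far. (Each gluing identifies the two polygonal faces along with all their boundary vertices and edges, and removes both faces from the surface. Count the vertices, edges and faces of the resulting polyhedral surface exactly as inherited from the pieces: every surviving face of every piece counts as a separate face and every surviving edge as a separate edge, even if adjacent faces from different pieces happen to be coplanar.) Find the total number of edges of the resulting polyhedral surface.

41

An octagonal bipyramid: V=10, E=24, F=16.
Attach a decagonal pyramid (V=11, E=20, F=11) along a 3-gon: merge 3 vertices and 3 edges, delete both glued faces → V=18, E=41, F=25.
Check: V − E + F = 18 − 41 + 25 = 2.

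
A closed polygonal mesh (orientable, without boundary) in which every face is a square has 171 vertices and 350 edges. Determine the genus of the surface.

3

Every face is a square and each edge borders two faces, so 4F = 2·350, giving F = 175.
χ = V − E + F = 171 − 350 + 175 = -4.
For a closed orientable surface χ = 2 − 2g, so g = (2 − (-4))/2 = 3.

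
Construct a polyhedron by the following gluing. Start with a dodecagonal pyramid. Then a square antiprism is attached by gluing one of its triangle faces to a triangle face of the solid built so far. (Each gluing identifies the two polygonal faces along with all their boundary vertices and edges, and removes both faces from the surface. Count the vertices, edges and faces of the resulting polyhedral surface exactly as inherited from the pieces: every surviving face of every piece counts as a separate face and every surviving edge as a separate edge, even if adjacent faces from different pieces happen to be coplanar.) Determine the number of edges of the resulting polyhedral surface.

37

A dodecagonal pyramid: V=13, E=24, F=13.
Attach a square antiprism (V=8, E=16, F=10) along a 3-gon: merge 3 vertices and 3 edges, delete both glued faces → V=18, E=37, F=21.
Check: V − E + F = 18 − 37 + 21 = 2.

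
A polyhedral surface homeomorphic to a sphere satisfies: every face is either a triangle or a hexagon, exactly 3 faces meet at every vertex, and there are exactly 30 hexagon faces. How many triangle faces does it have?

Let x be the number of triangles; then F = 30 + x.
Edge–face incidences: 2E = 6·30 + 3·x = 180 + 3x.
Every vertex has degree 3, so 3V = 2E.
Euler: V − E + F = 2 ⇒ (2E)/3 − E + (30 + x) = 2.
Multiply by 6: 2·(2E) − 3·(2E) + 6·(30 + x) = 12, i.e. 180 + 6x − (180 + 3x) = 12.
Collecting terms: 3x = 12, so x = 4.
Then 2E = 180 + 3·4 = 192, so E = 96, V = 2E/3 = 64, F = 30 + 4 = 34.

4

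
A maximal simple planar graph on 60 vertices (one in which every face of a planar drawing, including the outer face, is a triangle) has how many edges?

In a plane triangulation 3F = 2E and V − E + F = 2, so E = 3V − 6 = 3·60 − 6 = 174.

174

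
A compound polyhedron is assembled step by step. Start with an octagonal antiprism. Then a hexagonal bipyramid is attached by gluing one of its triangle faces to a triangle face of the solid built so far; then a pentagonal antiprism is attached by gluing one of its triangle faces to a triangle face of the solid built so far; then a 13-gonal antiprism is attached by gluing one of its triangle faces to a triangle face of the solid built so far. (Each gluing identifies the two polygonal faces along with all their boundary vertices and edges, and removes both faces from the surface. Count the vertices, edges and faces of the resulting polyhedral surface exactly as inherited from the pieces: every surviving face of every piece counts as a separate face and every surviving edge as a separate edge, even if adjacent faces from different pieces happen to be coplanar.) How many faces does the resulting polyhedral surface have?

An octagonal antiprism: V=16, E=32, F=18.
Attach a hexagonal bipyramid (V=8, E=18, F=12) along a 3-gon: merge 3 vertices and 3 edges, delete both glued faces → V=21, E=47, F=28.
Attach a pentagonal antiprism (V=10, E=20, F=12) along a 3-gon: merge 3 vertices and 3 edges, delete both glued faces → V=28, E=64, F=38.
Attach a 13-gonal antiprism (V=26, E=52, F=28) along a 3-gon: merge 3 vertices and 3 edges, delete both glued faces → V=51, E=113, F=64.
Check: V − E + F = 51 − 113 + 64 = 2.

64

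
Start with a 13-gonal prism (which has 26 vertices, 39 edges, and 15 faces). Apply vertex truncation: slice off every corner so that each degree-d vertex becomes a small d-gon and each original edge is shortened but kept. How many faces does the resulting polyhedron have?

41

Truncation replaces each original edge-end by a new vertex, so V′ = 2E = 78.
Each original edge survives, and each old vertex of degree d contributes d new edges; summing degrees gives Σd = 2E, so E′ = E + 2E = 3E = 117.
Each original face survives and each original vertex becomes one new face: F′ = F + V = 41.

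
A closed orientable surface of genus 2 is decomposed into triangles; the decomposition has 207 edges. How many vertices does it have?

67

χ = 2 − 2·2 = -2, and every face is a triangle so 3F = 2E.
F = 2E/3 = 138. Then V = -2 + E − F = -2 + 207 − 138 = 67.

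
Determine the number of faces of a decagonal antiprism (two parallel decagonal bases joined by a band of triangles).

An antiprism on an n-gon has two n-gon caps and 2n triangles: V = 2·10 = 20, E = 4·10 = 40, F = 2·10 + 2 = 22.

22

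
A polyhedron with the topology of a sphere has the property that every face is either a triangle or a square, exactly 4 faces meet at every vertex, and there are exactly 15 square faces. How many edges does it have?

Let x be the number of triangles; then F = 15 + x.
Edge–face incidences: 2E = 4·15 + 3·x = 60 + 3x.
Every vertex has degree 4, so 4V = 2E.
Euler: V − E + F = 2 ⇒ (2E)/4 − E + (15 + x) = 2.
Multiply by 8: 2·(2E) − 4·(2E) + 8·(15 + x) = 16, i.e. 120 + 8x − 2·(60 + 3x) = 16.
Collecting terms: 2x = 16, so x = 8.
Then 2E = 60 + 3·8 = 84, so E = 42, V = 2E/4 = 21, F = 15 + 8 = 23.

42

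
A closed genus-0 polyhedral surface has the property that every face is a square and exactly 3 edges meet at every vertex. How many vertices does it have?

Each face has 4 edges and each edge borders two faces, so 2E = 4F.
Each vertex has degree 3, so 3V = 2E and hence V = 4F/3.
Euler: V − E + F = 2 ⇒ (4F/3) − (4F/2) + F = 2.
Multiply by 6: (8 − 12 + 6)F = 12, i.e. 2F = 12.
So F = 6, E = 4·6/2 = 12, V = 4·6/3 = 8.

8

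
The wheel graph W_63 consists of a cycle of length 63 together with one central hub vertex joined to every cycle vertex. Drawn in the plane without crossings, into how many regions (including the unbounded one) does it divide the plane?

W_63 has V = 63 + 1 = 64 vertices and E = 2·63 = 126 edges.
By Euler's formula F = 2 − V + E = 2 − 64 + 126 = 64.

64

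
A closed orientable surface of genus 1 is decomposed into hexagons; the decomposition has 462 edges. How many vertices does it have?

308

χ = 2 − 2·1 = 0, and every face is a hexagon so 6F = 2E.
F = 2E/6 = 154. Then V = 0 + E − F = 0 + 462 − 154 = 308.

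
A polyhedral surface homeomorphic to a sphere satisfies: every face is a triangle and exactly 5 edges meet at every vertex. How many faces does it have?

Each face has 3 edges and each edge borders two faces, so 2E = 3F.
Each vertex has degree 5, so 5V = 2E and hence V = 3F/5.
Euler: V − E + F = 2 ⇒ (3F/5) − (3F/2) + F = 2.
Multiply by 10: (6 − 15 + 10)F = 20, i.e. 1F = 20.
So F = 20, E = 3·20/2 = 30, V = 3·20/5 = 12.

20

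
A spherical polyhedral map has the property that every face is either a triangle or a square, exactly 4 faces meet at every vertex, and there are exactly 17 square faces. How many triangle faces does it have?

8

Let x be the number of triangles; then F = 17 + x.
Edge–face incidences: 2E = 4·17 + 3·x = 68 + 3x.
Every vertex has degree 4, so 4V = 2E.
Euler: V − E + F = 2 ⇒ (2E)/4 − E + (17 + x) = 2.
Multiply by 8: 2·(2E) − 4·(2E) + 8·(17 + x) = 16, i.e. 136 + 8x − 2·(68 + 3x) = 16.
Collecting terms: 2x = 16, so x = 8.
Then 2E = 68 + 3·8 = 92, so E = 46, V = 2E/4 = 23, F = 17 + 8 = 25.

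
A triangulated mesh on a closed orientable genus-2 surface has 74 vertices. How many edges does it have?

228

χ = 2 − 2·2 = -2, and every face is a triangle so 3F = 2E.
V − E + F = -2 with E = 3F/2 gives 74 − (3/2 − 1)·F = -2, so F = 152 and E = 228.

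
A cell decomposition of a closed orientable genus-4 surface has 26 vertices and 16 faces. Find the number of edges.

For a closed orientable surface of genus 4, χ = 2 − 2·4 = -6.
E = V + F − (-6) = 26 + 16 − (-6) = 48.

48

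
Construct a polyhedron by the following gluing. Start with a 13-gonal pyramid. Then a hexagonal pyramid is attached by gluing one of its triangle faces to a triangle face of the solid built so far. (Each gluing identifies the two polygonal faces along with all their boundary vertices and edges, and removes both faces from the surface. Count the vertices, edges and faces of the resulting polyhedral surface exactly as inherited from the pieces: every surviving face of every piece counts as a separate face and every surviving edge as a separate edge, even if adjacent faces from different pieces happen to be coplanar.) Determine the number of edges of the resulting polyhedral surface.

35

A 13-gonal pyramid: V=14, E=26, F=14.
Attach a hexagonal pyramid (V=7, E=12, F=7) along a 3-gon: merge 3 vertices and 3 edges, delete both glued faces → V=18, E=35, F=19.
Check: V − E + F = 18 − 35 + 19 = 2.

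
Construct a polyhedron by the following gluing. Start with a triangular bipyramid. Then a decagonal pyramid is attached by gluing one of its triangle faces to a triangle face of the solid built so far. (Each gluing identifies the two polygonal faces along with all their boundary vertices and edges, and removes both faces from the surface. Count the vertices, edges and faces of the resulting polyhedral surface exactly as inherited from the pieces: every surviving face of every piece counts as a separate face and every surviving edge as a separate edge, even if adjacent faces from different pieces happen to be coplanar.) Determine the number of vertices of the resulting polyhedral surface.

A triangular bipyramid: V=5, E=9, F=6.
Attach a decagonal pyramid (V=11, E=20, F=11) along a 3-gon: merge 3 vertices and 3 edges, delete both glued faces → V=13, E=26, F=15.
Check: V − E + F = 13 − 26 + 15 = 2.

13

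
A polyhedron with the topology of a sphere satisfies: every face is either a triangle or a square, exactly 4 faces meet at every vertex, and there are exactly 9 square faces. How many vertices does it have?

Let x be the number of triangles; then F = 9 + x.
Edge–face incidences: 2E = 4·9 + 3·x = 36 + 3x.
Every vertex has degree 4, so 4V = 2E.
Euler: V − E + F = 2 ⇒ (2E)/4 − E + (9 + x) = 2.
Multiply by 8: 2·(2E) − 4·(2E) + 8·(9 + x) = 16, i.e. 72 + 8x − 2·(36 + 3x) = 16.
Collecting terms: 2x = 16, so x = 8.
Then 2E = 36 + 3·8 = 60, so E = 30, V = 2E/4 = 15, F = 9 + 8 = 17.

15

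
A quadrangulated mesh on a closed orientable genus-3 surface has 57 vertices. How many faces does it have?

χ = 2 − 2·3 = -4, and every face is a square so 4F = 2E.
V − E + F = -4 with E = 4F/2 gives 57 − (4/2 − 1)·F = -4, so F = 61 and E = 122.

61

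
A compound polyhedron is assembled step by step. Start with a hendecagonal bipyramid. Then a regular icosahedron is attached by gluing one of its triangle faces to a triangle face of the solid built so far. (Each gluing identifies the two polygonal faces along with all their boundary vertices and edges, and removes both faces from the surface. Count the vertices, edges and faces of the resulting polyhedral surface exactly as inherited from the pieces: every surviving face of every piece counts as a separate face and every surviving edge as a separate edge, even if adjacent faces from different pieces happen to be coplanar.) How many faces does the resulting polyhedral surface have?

A hendecagonal bipyramid: V=13, E=33, F=22.
Attach a regular icosahedron (V=12, E=30, F=20) along a 3-gon: merge 3 vertices and 3 edges, delete both glued faces → V=22, E=60, F=40.
Check: V − E + F = 22 − 60 + 40 = 2.

40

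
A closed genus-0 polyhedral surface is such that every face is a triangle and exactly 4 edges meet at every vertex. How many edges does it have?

Each face has 3 edges and each edge borders two faces, so 2E = 3F.
Each vertex has degree 4, so 4V = 2E and hence V = 3F/4.
Euler: V − E + F = 2 ⇒ (3F/4) − (3F/2) + F = 2.
Multiply by 8: (6 − 12 + 8)F = 16, i.e. 2F = 16.
So F = 8, E = 3·8/2 = 12, V = 3·8/4 = 6.

12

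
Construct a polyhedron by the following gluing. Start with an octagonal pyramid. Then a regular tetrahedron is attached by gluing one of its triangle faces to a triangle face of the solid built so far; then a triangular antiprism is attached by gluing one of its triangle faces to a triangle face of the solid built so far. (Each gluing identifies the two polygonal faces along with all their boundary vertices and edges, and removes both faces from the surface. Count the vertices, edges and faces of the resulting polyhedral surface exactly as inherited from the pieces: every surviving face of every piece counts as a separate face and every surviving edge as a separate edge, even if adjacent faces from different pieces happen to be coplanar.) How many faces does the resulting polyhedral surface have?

An octagonal pyramid: V=9, E=16, F=9.
Attach a regular tetrahedron (V=4, E=6, F=4) along a 3-gon: merge 3 vertices and 3 edges, delete both glued faces → V=10, E=19, F=11.
Attach a triangular antiprism (V=6, E=12, F=8) along a 3-gon: merge 3 vertices and 3 edges, delete both glued faces → V=13, E=28, F=17.
Check: V − E + F = 13 − 28 + 17 = 2.

17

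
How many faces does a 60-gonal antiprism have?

122

An antiprism on an n-gon has two n-gon caps and 2n triangles: V = 2·60 = 120, E = 4·60 = 240, F = 2·60 + 2 = 122.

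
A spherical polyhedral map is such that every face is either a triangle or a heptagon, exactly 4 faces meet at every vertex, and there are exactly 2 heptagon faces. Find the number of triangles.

Let x be the number of triangles; then F = 2 + x.
Edge–face incidences: 2E = 7·2 + 3·x = 14 + 3x.
Every vertex has degree 4, so 4V = 2E.
Euler: V − E + F = 2 ⇒ (2E)/4 − E + (2 + x) = 2.
Multiply by 8: 2·(2E) − 4·(2E) + 8·(2 + x) = 16, i.e. 16 + 8x − 2·(14 + 3x) = 16.
Collecting terms: 2x − 12 = 16, so 2x = 28, so x = 14.
Then 2E = 14 + 3·14 = 56, so E = 28, V = 2E/4 = 14, F = 2 + 14 = 16.

14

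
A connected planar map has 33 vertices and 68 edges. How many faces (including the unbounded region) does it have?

37

Euler's formula for a connected plane graph: V − E + F = 2, so F = 2 − 33 + 68 = 37.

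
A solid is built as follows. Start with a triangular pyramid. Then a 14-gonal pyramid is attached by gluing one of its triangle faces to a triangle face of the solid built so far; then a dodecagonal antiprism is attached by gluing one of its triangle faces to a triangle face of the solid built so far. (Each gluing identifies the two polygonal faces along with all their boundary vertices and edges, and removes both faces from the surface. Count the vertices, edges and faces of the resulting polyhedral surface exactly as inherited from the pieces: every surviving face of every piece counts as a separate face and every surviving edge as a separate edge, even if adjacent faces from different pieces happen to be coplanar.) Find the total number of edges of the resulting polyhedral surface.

76

A triangular pyramid: V=4, E=6, F=4.
Attach a 14-gonal pyramid (V=15, E=28, F=15) along a 3-gon: merge 3 vertices and 3 edges, delete both glued faces → V=16, E=31, F=17.
Attach a dodecagonal antiprism (V=24, E=48, F=26) along a 3-gon: merge 3 vertices and 3 edges, delete both glued faces → V=37, E=76, F=41.
Check: V − E + F = 37 − 76 + 41 = 2.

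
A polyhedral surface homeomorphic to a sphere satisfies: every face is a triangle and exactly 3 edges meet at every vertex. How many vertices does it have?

Each face has 3 edges and each edge borders two faces, so 2E = 3F.
Each vertex has degree 3, so 3V = 2E and hence V = 3F/3.
Euler: V − E + F = 2 ⇒ (3F/3) − (3F/2) + F = 2.
Multiply by 6: (6 − 9 + 6)F = 12, i.e. 3F = 12.
So F = 4, E = 3·4/2 = 6, V = 3·4/3 = 4.

4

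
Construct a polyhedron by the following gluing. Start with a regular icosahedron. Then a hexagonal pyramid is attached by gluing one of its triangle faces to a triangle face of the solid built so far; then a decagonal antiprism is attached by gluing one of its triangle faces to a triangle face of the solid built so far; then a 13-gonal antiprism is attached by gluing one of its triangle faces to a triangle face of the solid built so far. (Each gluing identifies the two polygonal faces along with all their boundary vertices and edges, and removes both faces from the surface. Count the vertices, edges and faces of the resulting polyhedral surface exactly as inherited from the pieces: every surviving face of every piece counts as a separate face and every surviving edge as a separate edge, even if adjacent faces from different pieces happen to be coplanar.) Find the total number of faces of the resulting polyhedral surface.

A regular icosahedron: V=12, E=30, F=20.
Attach a hexagonal pyramid (V=7, E=12, F=7) along a 3-gon: merge 3 vertices and 3 edges, delete both glued faces → V=16, E=39, F=25.
Attach a decagonal antiprism (V=20, E=40, F=22) along a 3-gon: merge 3 vertices and 3 edges, delete both glued faces → V=33, E=76, F=45.
Attach a 13-gonal antiprism (V=26, E=52, F=28) along a 3-gon: merge 3 vertices and 3 edges, delete both glued faces → V=56, E=125, F=71.
Check: V − E + F = 56 − 125 + 71 = 2.

71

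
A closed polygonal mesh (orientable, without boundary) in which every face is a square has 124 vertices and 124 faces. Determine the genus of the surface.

1

Every face is a square, so 2E = 4·124 = 496, giving E = 248.
χ = V − E + F = 124 − 248 + 124 = 0.
For a closed orientable surface χ = 2 − 2g, so g = (2 − (0))/2 = 1.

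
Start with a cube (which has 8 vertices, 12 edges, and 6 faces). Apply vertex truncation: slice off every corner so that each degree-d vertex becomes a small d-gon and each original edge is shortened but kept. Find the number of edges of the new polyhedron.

Truncation replaces each original edge-end by a new vertex, so V′ = 2E = 24.
Each original edge survives, and each old vertex of degree d contributes d new edges; summing degrees gives Σd = 2E, so E′ = E + 2E = 3E = 36.
Each original face survives and each original vertex becomes one new face: F′ = F + V = 14.

36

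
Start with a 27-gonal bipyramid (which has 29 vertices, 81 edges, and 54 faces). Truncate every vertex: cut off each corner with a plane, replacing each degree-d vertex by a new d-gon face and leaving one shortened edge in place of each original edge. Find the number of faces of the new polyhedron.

83

Truncation replaces each original edge-end by a new vertex, so V′ = 2E = 162.
Each original edge survives, and each old vertex of degree d contributes d new edges; summing degrees gives Σd = 2E, so E′ = E + 2E = 3E = 243.
Each original face survives and each original vertex becomes one new face: F′ = F + V = 83.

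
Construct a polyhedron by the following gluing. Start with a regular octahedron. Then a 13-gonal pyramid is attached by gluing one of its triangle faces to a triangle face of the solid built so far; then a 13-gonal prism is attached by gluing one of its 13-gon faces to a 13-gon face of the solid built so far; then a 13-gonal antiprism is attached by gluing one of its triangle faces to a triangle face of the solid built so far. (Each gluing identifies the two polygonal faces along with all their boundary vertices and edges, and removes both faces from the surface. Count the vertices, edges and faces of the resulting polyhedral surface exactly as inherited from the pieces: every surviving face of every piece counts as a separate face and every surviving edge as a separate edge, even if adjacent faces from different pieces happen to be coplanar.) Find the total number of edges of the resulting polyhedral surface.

A regular octahedron: V=6, E=12, F=8.
Attach a 13-gonal pyramid (V=14, E=26, F=14) along a 3-gon: merge 3 vertices and 3 edges, delete both glued faces → V=17, E=35, F=20.
Attach a 13-gonal prism (V=26, E=39, F=15) along a 13-gon: merge 13 vertices and 13 edges, delete both glued faces → V=30, E=61, F=33.
Attach a 13-gonal antiprism (V=26, E=52, F=28) along a 3-gon: merge 3 vertices and 3 edges, delete both glued faces → V=53, E=110, F=59.
Check: V − E + F = 53 − 110 + 59 = 2.

110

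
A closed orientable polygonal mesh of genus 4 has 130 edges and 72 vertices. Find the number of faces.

For a closed orientable surface of genus 4, χ = 2 − 2·4 = -6.
F = -6 − V + E = -6 − 72 + 130 = 52.

52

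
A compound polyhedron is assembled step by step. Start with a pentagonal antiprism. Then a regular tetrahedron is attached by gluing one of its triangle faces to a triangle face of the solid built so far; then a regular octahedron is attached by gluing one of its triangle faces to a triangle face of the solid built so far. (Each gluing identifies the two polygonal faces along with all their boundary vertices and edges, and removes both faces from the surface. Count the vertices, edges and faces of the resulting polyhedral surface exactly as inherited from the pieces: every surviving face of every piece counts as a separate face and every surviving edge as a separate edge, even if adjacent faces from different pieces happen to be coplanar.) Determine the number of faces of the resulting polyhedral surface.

A pentagonal antiprism: V=10, E=20, F=12.
Attach a regular tetrahedron (V=4, E=6, F=4) along a 3-gon: merge 3 vertices and 3 edges, delete both glued faces → V=11, E=23, F=14.
Attach a regular octahedron (V=6, E=12, F=8) along a 3-gon: merge 3 vertices and 3 edges, delete both glued faces → V=14, E=32, F=20.
Check: V − E + F = 14 − 32 + 20 = 2.

20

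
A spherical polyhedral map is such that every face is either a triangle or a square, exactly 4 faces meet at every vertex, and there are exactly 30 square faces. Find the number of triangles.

8

Let x be the number of triangles; then F = 30 + x.
Edge–face incidences: 2E = 4·30 + 3·x = 120 + 3x.
Every vertex has degree 4, so 4V = 2E.
Euler: V − E + F = 2 ⇒ (2E)/4 − E + (30 + x) = 2.
Multiply by 8: 2·(2E) − 4·(2E) + 8·(30 + x) = 16, i.e. 240 + 8x − 2·(120 + 3x) = 16.
Collecting terms: 2x = 16, so x = 8.
Then 2E = 120 + 3·8 = 144, so E = 72, V = 2E/4 = 36, F = 30 + 8 = 38.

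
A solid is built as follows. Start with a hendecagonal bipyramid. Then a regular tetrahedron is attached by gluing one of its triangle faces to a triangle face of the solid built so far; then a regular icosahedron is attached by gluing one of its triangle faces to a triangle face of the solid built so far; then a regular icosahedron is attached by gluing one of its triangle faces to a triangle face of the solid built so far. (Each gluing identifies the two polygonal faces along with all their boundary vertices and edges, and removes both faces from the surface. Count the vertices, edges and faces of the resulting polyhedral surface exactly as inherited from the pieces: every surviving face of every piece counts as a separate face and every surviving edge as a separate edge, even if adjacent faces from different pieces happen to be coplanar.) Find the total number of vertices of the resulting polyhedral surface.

32

A hendecagonal bipyramid: V=13, E=33, F=22.
Attach a regular tetrahedron (V=4, E=6, F=4) along a 3-gon: merge 3 vertices and 3 edges, delete both glued faces → V=14, E=36, F=24.
Attach a regular icosahedron (V=12, E=30, F=20) along a 3-gon: merge 3 vertices and 3 edges, delete both glued faces → V=23, E=63, F=42.
Attach a regular icosahedron (V=12, E=30, F=20) along a 3-gon: merge 3 vertices and 3 edges, delete both glued faces → V=32, E=90, F=60.
Check: V − E + F = 32 − 90 + 60 = 2.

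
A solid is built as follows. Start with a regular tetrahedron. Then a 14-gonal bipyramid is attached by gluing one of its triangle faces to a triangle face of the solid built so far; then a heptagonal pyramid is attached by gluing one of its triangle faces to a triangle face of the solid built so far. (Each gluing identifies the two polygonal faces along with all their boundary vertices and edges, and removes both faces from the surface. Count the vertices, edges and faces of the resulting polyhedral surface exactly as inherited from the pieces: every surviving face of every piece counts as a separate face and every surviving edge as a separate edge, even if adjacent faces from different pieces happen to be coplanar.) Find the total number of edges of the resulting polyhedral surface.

A regular tetrahedron: V=4, E=6, F=4.
Attach a 14-gonal bipyramid (V=16, E=42, F=28) along a 3-gon: merge 3 vertices and 3 edges, delete both glued faces → V=17, E=45, F=30.
Attach a heptagonal pyramid (V=8, E=14, F=8) along a 3-gon: merge 3 vertices and 3 edges, delete both glued faces → V=22, E=56, F=36.
Check: V − E + F = 22 − 56 + 36 = 2.

56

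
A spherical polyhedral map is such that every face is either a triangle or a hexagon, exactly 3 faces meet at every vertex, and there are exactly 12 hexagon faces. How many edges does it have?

Let x be the number of triangles; then F = 12 + x.
Edge–face incidences: 2E = 6·12 + 3·x = 72 + 3x.
Every vertex has degree 3, so 3V = 2E.
Euler: V − E + F = 2 ⇒ (2E)/3 − E + (12 + x) = 2.
Multiply by 6: 2·(2E) − 3·(2E) + 6·(12 + x) = 12, i.e. 72 + 6x − (72 + 3x) = 12.
Collecting terms: 3x = 12, so x = 4.
Then 2E = 72 + 3·4 = 84, so E = 42, V = 2E/3 = 28, F = 12 + 4 = 16.

42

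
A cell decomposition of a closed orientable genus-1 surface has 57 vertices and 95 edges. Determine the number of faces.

For a closed orientable surface of genus 1, χ = 2 − 2·1 = 0.
F = 0 − V + E = 0 − 57 + 95 = 38.

38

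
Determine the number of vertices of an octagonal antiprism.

An antiprism on an n-gon has two n-gon caps and 2n triangles: V = 2·8 = 16, E = 4·8 = 32, F = 2·8 + 2 = 18.

16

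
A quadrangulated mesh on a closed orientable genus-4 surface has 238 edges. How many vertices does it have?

113

χ = 2 − 2·4 = -6, and every face is a square so 4F = 2E.
F = 2E/4 = 119. Then V = -6 + E − F = -6 + 238 − 119 = 113.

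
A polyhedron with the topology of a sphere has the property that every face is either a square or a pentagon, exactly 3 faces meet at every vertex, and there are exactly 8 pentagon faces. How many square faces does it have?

Let x be the number of squares; then F = 8 + x.
Edge–face incidences: 2E = 5·8 + 4·x = 40 + 4x.
Every vertex has degree 3, so 3V = 2E.
Euler: V − E + F = 2 ⇒ (2E)/3 − E + (8 + x) = 2.
Multiply by 6: 2·(2E) − 3·(2E) + 6·(8 + x) = 12, i.e. 48 + 6x − (40 + 4x) = 12.
Collecting terms: 2x + 8 = 12, so 2x = 4, so x = 2.
Then 2E = 40 + 4·2 = 48, so E = 24, V = 2E/3 = 16, F = 8 + 2 = 10.

2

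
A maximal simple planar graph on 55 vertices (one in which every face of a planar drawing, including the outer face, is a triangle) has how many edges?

In a plane triangulation 3F = 2E and V − E + F = 2, so E = 3V − 6 = 3·55 − 6 = 159.

159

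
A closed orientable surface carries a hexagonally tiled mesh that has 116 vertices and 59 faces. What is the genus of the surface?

Every face is a hexagon, so 2E = 6·59 = 354, giving E = 177.
χ = V − E + F = 116 − 177 + 59 = -2.
For a closed orientable surface χ = 2 − 2g, so g = (2 − (-2))/2 = 2.

2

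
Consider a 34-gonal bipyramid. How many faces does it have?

68

A bipyramid over an n-gon has 2n triangular faces and n + 2 vertices: V = 34 + 2 = 36, E = 3·34 = 102, F = 2·34 = 68.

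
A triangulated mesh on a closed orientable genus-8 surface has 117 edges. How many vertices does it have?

χ = 2 − 2·8 = -14, and every face is a triangle so 3F = 2E.
F = 2E/3 = 78. Then V = -14 + E − F = -14 + 117 − 78 = 25.

25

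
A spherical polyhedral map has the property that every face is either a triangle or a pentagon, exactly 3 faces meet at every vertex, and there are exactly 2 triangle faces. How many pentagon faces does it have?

Let x be the number of pentagons; then F = 2 + x.
Edge–face incidences: 2E = 3·2 + 5·x = 6 + 5x.
Every vertex has degree 3, so 3V = 2E.
Euler: V − E + F = 2 ⇒ (2E)/3 − E + (2 + x) = 2.
Multiply by 6: 2·(2E) − 3·(2E) + 6·(2 + x) = 12, i.e. 12 + 6x − (6 + 5x) = 12.
Collecting terms: x + 6 = 12, so x = 6.
Then 2E = 6 + 5·6 = 36, so E = 18, V = 2E/3 = 12, F = 2 + 6 = 8.

6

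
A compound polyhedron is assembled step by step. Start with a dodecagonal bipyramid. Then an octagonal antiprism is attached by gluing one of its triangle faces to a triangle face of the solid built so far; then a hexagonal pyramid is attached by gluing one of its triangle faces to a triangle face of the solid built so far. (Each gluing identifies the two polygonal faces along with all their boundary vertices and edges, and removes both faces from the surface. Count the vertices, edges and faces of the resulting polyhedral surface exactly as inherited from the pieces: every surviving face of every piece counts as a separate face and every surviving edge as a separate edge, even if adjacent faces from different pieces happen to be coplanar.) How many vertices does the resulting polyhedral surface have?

31

A dodecagonal bipyramid: V=14, E=36, F=24.
Attach an octagonal antiprism (V=16, E=32, F=18) along a 3-gon: merge 3 vertices and 3 edges, delete both glued faces → V=27, E=65, F=40.
Attach a hexagonal pyramid (V=7, E=12, F=7) along a 3-gon: merge 3 vertices and 3 edges, delete both glued faces → V=31, E=74, F=45.
Check: V − E + F = 31 − 74 + 45 = 2.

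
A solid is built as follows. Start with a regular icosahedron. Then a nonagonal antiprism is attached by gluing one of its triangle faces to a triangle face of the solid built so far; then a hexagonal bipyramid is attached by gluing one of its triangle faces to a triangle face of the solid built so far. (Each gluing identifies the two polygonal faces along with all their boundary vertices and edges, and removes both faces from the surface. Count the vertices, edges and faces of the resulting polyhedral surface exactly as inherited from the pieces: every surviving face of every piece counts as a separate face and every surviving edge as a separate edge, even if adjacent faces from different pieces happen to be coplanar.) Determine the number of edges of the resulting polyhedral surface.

A regular icosahedron: V=12, E=30, F=20.
Attach a nonagonal antiprism (V=18, E=36, F=20) along a 3-gon: merge 3 vertices and 3 edges, delete both glued faces → V=27, E=63, F=38.
Attach a hexagonal bipyramid (V=8, E=18, F=12) along a 3-gon: merge 3 vertices and 3 edges, delete both glued faces → V=32, E=78, F=48.
Check: V − E + F = 32 − 78 + 48 = 2.

78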